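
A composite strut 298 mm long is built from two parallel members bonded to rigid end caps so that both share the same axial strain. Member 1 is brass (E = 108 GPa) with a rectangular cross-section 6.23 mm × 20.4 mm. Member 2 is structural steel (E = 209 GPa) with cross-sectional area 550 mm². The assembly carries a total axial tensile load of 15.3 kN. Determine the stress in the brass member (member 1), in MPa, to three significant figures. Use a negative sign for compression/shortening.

12.8 MPa

A_1 = 127.1 mm².
Equal strain + equilibrium ⇒ each member carries load in proportion to AE: A₁E₁ = 13730000 N, A₂E₂ = 115000000 N, ΣAE = 128700000 N.
σ₁ = P·E₁/ΣAE = 15300·108000/128700000 = 12.84 MPa.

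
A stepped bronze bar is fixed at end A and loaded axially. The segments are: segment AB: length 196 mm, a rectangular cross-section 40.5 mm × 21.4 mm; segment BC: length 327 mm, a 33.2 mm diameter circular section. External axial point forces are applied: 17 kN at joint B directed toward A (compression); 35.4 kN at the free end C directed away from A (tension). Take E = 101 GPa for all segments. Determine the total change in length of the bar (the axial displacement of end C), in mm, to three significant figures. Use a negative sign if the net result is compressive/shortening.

0.174 mm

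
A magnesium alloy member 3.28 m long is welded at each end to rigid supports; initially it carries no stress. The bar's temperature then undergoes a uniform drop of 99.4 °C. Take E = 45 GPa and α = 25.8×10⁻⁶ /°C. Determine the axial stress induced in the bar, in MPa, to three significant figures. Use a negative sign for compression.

115 MPa

Free thermal expansion αLΔT = 25.8e-6 · 3280 · -99.4 = -8.412 mm.
The walls impose strain ε = −(-8.412)/3280 = 2.5645e-03; σ = Eε = 45000 · 2.5645e-03 = 115.4 MPa.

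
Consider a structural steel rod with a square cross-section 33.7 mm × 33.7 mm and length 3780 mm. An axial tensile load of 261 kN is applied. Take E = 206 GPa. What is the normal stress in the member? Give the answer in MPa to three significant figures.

A = 1136 mm².
σ = N/A = 261000/1136 = 229.8 MPa.

230 MPa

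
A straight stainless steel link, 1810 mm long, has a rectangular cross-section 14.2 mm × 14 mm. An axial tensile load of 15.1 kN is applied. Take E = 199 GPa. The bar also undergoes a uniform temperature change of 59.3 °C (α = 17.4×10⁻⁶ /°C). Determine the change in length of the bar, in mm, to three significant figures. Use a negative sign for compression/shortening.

A = 198.8 mm².
δ_mech = NL/(AE) = 15100·1810/(198.8·199000) = 0.6909 mm.
δ_thermal = αLΔT = 17.4e-6·1810·59.3 = 1.868 mm.
δ = δ_mech + δ_thermal = 2.558 mm.

2.56 mm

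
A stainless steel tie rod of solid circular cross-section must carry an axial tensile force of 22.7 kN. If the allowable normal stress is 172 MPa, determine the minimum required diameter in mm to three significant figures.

13.0 mm

Required area A ≥ P/σ_allow = 22700/172 = 132 mm².
For a solid circular section, d ≥ √(4A/π) = 12.96 mm.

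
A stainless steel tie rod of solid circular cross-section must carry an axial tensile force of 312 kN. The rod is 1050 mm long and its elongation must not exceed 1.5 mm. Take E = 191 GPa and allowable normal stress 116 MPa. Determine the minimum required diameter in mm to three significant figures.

58.5 mm

Required area A ≥ P/σ_allow = 312000/116 = 2690 mm².
For a solid circular section, d ≥ √(4A/π) = 58.52 mm.
Elongation limit: A ≥ PL/(Eδ_allow) = 312000·1050/(191000·1.5) = 1143 mm² ⇒ d ≥ 38.16 mm.
The stress limit governs.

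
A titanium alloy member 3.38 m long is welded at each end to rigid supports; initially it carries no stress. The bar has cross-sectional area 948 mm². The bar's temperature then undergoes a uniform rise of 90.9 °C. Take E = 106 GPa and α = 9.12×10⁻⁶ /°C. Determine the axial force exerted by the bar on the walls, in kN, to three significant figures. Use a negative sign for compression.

Free thermal expansion αLΔT = 9.12e-6 · 3380 · 90.9 = 2.802 mm.
The walls impose strain ε = −(2.802)/3380 = -8.2901e-04; σ = Eε = 106000 · -8.2901e-04 = -87.87 MPa.
Wall reaction R = σ·A = -87.87·948 = -83310 N = -83.31 kN.

-83.3 kN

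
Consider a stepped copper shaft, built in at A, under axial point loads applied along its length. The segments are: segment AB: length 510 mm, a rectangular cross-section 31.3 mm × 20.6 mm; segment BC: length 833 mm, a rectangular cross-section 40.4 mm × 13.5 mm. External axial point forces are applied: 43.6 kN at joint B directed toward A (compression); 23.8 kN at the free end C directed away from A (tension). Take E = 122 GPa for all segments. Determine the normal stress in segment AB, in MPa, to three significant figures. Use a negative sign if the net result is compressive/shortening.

Internal axial forces (sectioning from the free end, tension +): N_BC = 23.8 kN, N_AB = -19.8 kN.
A_AB = 644.8 mm².
σ_AB = N_AB/A_AB = -19800/644.8 = -30.71 MPa.

-30.7 MPa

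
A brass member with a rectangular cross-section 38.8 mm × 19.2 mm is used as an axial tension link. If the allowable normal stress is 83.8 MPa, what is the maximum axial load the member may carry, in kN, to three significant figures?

A = 745 mm².
P_max = σ_allow · A = 83.8 · 745 = 62430 N = 62.43 kN.

62.4 kN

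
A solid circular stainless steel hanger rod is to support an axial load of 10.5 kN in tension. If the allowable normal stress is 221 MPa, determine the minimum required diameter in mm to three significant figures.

7.78 mm

Required area A ≥ P/σ_allow = 10500/221 = 47.51 mm².
For a solid circular section, d ≥ √(4A/π) = 7.778 mm.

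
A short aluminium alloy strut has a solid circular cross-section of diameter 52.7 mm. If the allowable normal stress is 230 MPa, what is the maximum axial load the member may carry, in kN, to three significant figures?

502 kN

A = 2181 mm².
P_max = σ_allow · A = 230 · 2181 = 501700 N = 501.7 kN.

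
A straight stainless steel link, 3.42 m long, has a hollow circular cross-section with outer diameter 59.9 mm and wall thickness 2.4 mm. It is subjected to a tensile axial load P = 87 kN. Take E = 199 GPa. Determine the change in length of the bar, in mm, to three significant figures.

3.45 mm

A = 433.5 mm².
δ_mech = NL/(AE) = 87000·3420/(433.5·199000) = 3.449 mm.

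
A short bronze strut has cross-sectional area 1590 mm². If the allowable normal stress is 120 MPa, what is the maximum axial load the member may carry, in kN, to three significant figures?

P_max = σ_allow · A = 120 · 1590 = 190800 N = 190.8 kN.

191 kN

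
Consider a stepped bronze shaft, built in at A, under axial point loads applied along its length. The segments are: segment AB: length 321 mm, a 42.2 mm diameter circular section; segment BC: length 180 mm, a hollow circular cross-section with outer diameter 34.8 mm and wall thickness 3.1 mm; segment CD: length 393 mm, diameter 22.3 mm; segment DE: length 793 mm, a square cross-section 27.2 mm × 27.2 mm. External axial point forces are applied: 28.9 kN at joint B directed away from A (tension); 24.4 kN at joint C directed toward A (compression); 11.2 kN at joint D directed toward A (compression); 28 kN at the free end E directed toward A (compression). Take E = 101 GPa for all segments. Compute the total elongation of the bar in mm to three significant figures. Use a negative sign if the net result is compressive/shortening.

Internal axial forces (sectioning from the free end, tension +): N_DE = -28 kN, N_CD = -39.2 kN, N_BC = -63.6 kN, N_AB = -34.7 kN.
A_AB = 1399 mm².
A_BC = 308.7 mm².
A_CD = 390.6 mm².
A_DE = 739.8 mm².
δ_AB = -34700·321/(1399·101000) = -0.07885 mm
δ_BC = -63600·180/(308.7·101000) = -0.3671 mm
δ_CD = -39200·393/(390.6·101000) = -0.3905 mm
δ_DE = -28000·793/(739.8·101000) = -0.2971 mm
δ = Σδ_i = -1.134 mm.

-1.13 mm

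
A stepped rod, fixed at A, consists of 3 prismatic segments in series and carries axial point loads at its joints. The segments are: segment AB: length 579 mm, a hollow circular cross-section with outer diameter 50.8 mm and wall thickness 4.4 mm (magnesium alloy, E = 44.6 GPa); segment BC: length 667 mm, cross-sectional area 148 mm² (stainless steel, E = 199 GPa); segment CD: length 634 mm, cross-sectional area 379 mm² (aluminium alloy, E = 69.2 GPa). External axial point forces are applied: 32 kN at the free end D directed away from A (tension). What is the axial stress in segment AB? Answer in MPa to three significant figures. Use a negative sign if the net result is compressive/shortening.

Internal axial forces (sectioning from the free end, tension +): N_CD = 32 kN, N_BC = 32 kN, N_AB = 32 kN.
A_AB = 641.4 mm².
σ_AB = N_AB/A_AB = 32000/641.4 = 49.89 MPa.

49.9 MPa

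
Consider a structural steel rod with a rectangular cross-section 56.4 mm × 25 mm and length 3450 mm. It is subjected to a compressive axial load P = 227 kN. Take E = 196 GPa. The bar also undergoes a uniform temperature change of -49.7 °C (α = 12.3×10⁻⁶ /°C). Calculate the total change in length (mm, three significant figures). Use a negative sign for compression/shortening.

A = 1410 mm².
δ_mech = NL/(AE) = -227000·3450/(1410·196000) = -2.834 mm.
δ_thermal = αLΔT = 12.3e-6·3450·-49.7 = -2.109 mm.
δ = δ_mech + δ_thermal = -4.943 mm.

-4.94 mm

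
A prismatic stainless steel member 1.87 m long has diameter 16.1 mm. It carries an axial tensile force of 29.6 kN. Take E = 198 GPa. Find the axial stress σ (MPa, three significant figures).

A = 203.6 mm².
σ = N/A = 29600/203.6 = 145.4 MPa.

145 MPa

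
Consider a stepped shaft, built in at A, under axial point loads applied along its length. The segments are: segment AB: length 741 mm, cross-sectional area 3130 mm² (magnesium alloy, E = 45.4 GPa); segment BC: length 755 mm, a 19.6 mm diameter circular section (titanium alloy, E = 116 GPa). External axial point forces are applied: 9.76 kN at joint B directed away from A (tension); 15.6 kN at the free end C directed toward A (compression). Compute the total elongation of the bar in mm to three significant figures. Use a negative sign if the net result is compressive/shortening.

Internal axial forces (sectioning from the free end, tension +): N_BC = -15.6 kN, N_AB = -5.84 kN.
A_BC = 301.7 mm².
δ_AB = -5840·741/(3130·45400) = -0.03045 mm
δ_BC = -15600·755/(301.7·116000) = -0.3365 mm
δ = Σδ_i = -0.367 mm.

-0.367 mm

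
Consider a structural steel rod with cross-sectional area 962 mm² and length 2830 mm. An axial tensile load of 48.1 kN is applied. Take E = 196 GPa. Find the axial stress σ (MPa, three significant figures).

50.0 MPa

σ = N/A = 48100/962 = 50 MPa.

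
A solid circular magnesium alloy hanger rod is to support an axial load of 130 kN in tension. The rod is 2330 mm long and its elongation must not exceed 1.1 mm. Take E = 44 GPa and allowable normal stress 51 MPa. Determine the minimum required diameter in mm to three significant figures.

Required area A ≥ P/σ_allow = 130000/51 = 2549 mm².
For a solid circular section, d ≥ √(4A/π) = 56.97 mm.
Elongation limit: A ≥ PL/(Eδ_allow) = 130000·2330/(44000·1.1) = 6258 mm² ⇒ d ≥ 89.27 mm.
The elongation limit governs.

89.3 mm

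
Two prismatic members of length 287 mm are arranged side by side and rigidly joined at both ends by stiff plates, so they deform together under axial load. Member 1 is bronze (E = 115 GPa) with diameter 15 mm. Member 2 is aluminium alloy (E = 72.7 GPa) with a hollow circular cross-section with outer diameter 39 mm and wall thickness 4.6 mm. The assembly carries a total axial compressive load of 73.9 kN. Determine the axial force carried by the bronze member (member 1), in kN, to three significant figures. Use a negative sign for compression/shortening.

-26.6 kN

A_1 = 176.7 mm².
A_2 = 497.1 mm².
Equal strain + equilibrium ⇒ each member carries load in proportion to AE: A₁E₁ = 20320000 N, A₂E₂ = 36140000 N, ΣAE = 56460000 N.
F₁ = P·A₁E₁/ΣAE = -73900·20320000/56460000 = -26600 N.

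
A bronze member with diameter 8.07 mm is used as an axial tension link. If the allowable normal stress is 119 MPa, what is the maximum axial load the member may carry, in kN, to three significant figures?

6.09 kN

A = 51.15 mm².
P_max = σ_allow · A = 119 · 51.15 = 6087 N = 6.087 kN.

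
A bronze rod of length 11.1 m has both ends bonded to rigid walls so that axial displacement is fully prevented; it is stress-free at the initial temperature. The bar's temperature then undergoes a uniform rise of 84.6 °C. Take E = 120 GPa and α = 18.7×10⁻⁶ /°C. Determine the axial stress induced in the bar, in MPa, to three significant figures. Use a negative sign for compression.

-190 MPa

Free thermal expansion αLΔT = 18.7e-6 · 11100 · 84.6 = 17.56 mm.
The walls impose strain ε = −(17.56)/11100 = -1.5820e-03; σ = Eε = 120000 · -1.5820e-03 = -189.8 MPa.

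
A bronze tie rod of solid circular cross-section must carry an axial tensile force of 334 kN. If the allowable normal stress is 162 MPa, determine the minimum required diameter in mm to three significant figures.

Required area A ≥ P/σ_allow = 334000/162 = 2062 mm².
For a solid circular section, d ≥ √(4A/π) = 51.24 mm.

51.2 mm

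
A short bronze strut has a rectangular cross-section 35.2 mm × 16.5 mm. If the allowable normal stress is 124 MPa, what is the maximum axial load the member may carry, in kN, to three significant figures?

72.0 kN

A = 580.8 mm².
P_max = σ_allow · A = 124 · 580.8 = 72020 N = 72.02 kN.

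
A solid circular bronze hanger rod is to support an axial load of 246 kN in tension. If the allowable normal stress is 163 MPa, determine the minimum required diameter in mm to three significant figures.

43.8 mm

Required area A ≥ P/σ_allow = 246000/163 = 1509 mm².
For a solid circular section, d ≥ √(4A/π) = 43.84 mm.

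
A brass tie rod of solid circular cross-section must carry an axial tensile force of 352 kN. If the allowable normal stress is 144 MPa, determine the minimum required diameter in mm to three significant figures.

55.8 mm

Required area A ≥ P/σ_allow = 352000/144 = 2444 mm².
For a solid circular section, d ≥ √(4A/π) = 55.79 mm.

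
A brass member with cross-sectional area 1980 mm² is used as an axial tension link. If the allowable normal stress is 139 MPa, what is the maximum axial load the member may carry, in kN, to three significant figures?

P_max = σ_allow · A = 139 · 1980 = 275200 N = 275.2 kN.

275 kN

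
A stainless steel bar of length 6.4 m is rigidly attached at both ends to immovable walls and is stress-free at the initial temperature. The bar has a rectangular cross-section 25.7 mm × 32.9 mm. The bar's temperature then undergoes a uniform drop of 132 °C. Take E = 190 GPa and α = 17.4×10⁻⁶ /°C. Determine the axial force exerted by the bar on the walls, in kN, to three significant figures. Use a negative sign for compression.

Free thermal expansion αLΔT = 17.4e-6 · 6400 · -132 = -14.7 mm.
The walls impose strain ε = −(-14.7)/6400 = 2.2968e-03; σ = Eε = 190000 · 2.2968e-03 = 436.4 MPa.
Wall reaction R = σ·A = 436.4·845.5 = 369000 N = 369 kN.

369 kN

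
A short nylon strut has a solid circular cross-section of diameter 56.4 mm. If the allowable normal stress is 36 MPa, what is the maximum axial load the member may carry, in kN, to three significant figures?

89.9 kN

A = 2498 mm².
P_max = σ_allow · A = 36 · 2498 = 89940 N = 89.94 kN.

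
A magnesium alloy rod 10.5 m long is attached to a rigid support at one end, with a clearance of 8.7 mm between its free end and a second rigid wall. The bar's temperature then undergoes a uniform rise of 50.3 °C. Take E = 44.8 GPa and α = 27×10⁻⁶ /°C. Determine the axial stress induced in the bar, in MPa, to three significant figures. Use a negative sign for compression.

-23.7 MPa

Free thermal expansion αLΔT = 27e-6 · 10500 · 50.3 = 14.26 mm.
The walls engage after the gap closes; constrained expansion = 14.26 − 8.7 = 5.56 mm.
The walls impose strain ε = −(5.56)/10500 = -5.2953e-04; σ = Eε = 44800 · -5.2953e-04 = -23.72 MPa.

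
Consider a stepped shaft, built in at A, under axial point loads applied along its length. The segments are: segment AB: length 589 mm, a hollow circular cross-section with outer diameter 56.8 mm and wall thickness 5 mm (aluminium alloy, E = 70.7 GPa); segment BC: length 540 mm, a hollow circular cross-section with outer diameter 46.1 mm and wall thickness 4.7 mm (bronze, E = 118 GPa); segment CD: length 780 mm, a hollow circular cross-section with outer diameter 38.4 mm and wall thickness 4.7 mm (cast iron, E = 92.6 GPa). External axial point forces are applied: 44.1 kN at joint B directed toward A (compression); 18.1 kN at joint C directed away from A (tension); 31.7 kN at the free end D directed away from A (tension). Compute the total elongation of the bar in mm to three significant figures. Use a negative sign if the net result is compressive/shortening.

Internal axial forces (sectioning from the free end, tension +): N_CD = 31.7 kN, N_BC = 49.8 kN, N_AB = 5.7 kN.
A_AB = 813.7 mm².
A_BC = 611.3 mm².
A_CD = 497.6 mm².
δ_AB = 5700·589/(813.7·70700) = 0.05836 mm
δ_BC = 49800·540/(611.3·118000) = 0.3728 mm
δ_CD = 31700·780/(497.6·92600) = 0.5366 mm
δ = Σδ_i = 0.9678 mm.

0.968 mm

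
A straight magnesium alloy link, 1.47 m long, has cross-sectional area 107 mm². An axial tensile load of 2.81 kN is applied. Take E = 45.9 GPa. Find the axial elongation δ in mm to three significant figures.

0.841 mm

δ_mech = NL/(AE) = 2810·1470/(107·45900) = 0.8411 mm.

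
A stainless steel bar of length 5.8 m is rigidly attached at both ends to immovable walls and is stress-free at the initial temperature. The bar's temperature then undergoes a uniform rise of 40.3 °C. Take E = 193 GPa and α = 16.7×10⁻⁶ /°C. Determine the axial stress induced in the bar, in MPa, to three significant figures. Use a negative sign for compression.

-130 MPa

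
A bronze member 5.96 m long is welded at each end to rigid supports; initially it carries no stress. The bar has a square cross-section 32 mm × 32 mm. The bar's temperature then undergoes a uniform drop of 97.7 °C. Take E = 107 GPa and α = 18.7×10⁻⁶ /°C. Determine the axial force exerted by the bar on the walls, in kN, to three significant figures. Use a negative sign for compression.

200 kN

Free thermal expansion αLΔT = 18.7e-6 · 5960 · -97.7 = -10.89 mm.
The walls impose strain ε = −(-10.89)/5960 = 1.8270e-03; σ = Eε = 107000 · 1.8270e-03 = 195.5 MPa.
Wall reaction R = σ·A = 195.5·1024 = 200200 N = 200.2 kN.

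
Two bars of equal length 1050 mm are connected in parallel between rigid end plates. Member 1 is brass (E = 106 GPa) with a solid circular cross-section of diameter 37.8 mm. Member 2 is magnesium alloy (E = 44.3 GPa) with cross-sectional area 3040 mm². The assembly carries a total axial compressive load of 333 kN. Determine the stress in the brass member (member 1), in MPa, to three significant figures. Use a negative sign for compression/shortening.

A_1 = 1122 mm².
Equal strain + equilibrium ⇒ each member carries load in proportion to AE: A₁E₁ = 119000000 N, A₂E₂ = 134700000 N, ΣAE = 253600000 N.
σ₁ = P·E₁/ΣAE = -333000·106000/253600000 = -139.2 MPa.

-139 MPa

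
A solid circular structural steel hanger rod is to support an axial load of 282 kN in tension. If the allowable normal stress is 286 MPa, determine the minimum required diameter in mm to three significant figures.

Required area A ≥ P/σ_allow = 282000/286 = 986 mm².
For a solid circular section, d ≥ √(4A/π) = 35.43 mm.

35.4 mm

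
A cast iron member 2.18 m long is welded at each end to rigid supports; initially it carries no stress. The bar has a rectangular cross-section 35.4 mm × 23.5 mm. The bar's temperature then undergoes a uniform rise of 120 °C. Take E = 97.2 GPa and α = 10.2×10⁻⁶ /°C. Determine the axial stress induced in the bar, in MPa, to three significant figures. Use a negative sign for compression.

-119 MPa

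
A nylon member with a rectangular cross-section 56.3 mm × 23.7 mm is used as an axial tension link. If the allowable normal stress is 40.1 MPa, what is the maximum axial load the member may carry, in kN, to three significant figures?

A = 1334 mm².
P_max = σ_allow · A = 40.1 · 1334 = 53510 N = 53.51 kN.

53.5 kN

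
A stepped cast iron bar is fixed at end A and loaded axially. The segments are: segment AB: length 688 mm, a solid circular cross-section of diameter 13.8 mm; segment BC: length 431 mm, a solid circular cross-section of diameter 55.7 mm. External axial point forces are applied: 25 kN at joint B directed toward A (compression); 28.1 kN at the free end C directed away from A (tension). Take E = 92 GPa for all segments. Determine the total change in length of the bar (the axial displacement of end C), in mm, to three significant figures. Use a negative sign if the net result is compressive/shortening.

Internal axial forces (sectioning from the free end, tension +): N_BC = 28.1 kN, N_AB = 3.1 kN.
A_AB = 149.6 mm².
A_BC = 2437 mm².
δ_AB = 3100·688/(149.6·92000) = 0.155 mm
δ_BC = 28100·431/(2437·92000) = 0.05403 mm
δ = Σδ_i = 0.209 mm.

0.209 mm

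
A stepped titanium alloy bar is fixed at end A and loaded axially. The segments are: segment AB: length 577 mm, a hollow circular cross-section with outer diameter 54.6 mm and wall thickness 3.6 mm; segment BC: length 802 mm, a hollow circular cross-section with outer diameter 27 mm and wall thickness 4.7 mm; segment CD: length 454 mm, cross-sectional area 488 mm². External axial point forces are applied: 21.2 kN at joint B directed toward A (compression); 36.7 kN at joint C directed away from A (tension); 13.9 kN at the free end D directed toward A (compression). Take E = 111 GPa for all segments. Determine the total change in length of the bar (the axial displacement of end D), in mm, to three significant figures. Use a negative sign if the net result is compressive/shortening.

Internal axial forces (sectioning from the free end, tension +): N_CD = -13.9 kN, N_BC = 22.8 kN, N_AB = 1.6 kN.
A_AB = 576.8 mm².
A_BC = 329.3 mm².
δ_AB = 1600·577/(576.8·111000) = 0.01442 mm
δ_BC = 22800·802/(329.3·111000) = 0.5003 mm
δ_CD = -13900·454/(488·111000) = -0.1165 mm
δ = Σδ_i = 0.3982 mm.

0.398 mm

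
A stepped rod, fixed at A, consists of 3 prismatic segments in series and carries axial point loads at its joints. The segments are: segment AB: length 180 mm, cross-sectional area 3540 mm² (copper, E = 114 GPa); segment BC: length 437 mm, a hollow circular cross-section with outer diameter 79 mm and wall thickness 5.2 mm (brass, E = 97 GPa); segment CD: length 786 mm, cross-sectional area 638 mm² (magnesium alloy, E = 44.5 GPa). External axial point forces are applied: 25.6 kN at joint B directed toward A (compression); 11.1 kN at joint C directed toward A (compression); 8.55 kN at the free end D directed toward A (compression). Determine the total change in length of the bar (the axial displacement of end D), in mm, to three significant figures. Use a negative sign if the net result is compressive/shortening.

Internal axial forces (sectioning from the free end, tension +): N_CD = -8.55 kN, N_BC = -19.65 kN, N_AB = -45.25 kN.
A_BC = 1206 mm².
δ_AB = -45250·180/(3540·114000) = -0.02018 mm
δ_BC = -19650·437/(1206·97000) = -0.07343 mm
δ_CD = -8550·786/(638·44500) = -0.2367 mm
δ = Σδ_i = -0.3303 mm.

-0.330 mm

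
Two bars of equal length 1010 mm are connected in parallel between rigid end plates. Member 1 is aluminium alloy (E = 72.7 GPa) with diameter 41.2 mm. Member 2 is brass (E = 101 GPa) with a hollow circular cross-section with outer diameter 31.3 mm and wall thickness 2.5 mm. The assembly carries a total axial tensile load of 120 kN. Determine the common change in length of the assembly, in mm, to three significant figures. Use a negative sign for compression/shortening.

1.01 mm

A_1 = 1333 mm².
A_2 = 226.2 mm².
Equal strain + equilibrium ⇒ each member carries load in proportion to AE: A₁E₁ = 96920000 N, A₂E₂ = 22850000 N, ΣAE = 119800000 N.
δ = PL/ΣAE = 120000·1010/119800000 = 1.012 mm.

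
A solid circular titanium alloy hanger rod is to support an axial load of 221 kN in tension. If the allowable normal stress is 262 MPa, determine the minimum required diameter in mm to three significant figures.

32.8 mm

Required area A ≥ P/σ_allow = 221000/262 = 843.5 mm².
For a solid circular section, d ≥ √(4A/π) = 32.77 mm.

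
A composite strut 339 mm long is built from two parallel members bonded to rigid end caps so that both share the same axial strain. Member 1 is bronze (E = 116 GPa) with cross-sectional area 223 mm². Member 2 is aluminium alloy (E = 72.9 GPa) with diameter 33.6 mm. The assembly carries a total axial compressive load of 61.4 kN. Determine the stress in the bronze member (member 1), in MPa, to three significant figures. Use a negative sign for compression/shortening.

-78.7 MPa

A_2 = 886.7 mm².
Equal strain + equilibrium ⇒ each member carries load in proportion to AE: A₁E₁ = 25870000 N, A₂E₂ = 64640000 N, ΣAE = 90510000 N.
σ₁ = P·E₁/ΣAE = -61400·116000/90510000 = -78.69 MPa.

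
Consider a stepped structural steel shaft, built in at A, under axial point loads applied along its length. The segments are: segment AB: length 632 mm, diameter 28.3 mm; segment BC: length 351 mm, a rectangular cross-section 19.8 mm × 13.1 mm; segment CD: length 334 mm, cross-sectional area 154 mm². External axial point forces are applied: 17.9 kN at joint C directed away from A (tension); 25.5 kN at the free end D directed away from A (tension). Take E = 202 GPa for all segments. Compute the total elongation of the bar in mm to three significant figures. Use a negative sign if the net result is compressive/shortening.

0.780 mm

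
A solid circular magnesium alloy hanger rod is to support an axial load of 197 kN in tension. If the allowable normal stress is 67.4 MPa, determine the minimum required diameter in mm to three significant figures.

61.0 mm

Required area A ≥ P/σ_allow = 197000/67.4 = 2923 mm².
For a solid circular section, d ≥ √(4A/π) = 61 mm.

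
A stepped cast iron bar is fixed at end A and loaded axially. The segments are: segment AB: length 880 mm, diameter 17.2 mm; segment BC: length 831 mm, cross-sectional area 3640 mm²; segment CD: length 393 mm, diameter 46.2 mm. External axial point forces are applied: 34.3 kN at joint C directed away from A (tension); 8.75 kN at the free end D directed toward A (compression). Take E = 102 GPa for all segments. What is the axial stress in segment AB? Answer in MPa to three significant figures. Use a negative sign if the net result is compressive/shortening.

Internal axial forces (sectioning from the free end, tension +): N_CD = -8.75 kN, N_BC = 25.55 kN, N_AB = 25.55 kN.
A_AB = 232.4 mm².
σ_AB = N_AB/A_AB = 25550/232.4 = 110 MPa.

110 MPa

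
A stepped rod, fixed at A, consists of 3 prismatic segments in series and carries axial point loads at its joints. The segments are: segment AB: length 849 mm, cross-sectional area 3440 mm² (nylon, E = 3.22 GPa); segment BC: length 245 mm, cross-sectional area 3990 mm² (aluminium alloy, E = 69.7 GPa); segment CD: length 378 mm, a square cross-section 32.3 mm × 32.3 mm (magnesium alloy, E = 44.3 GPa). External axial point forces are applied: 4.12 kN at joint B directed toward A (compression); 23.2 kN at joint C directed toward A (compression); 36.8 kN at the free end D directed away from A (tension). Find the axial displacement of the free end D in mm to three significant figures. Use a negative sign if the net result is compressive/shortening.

1.04 mm

Internal axial forces (sectioning from the free end, tension +): N_CD = 36.8 kN, N_BC = 13.6 kN, N_AB = 9.48 kN.
A_CD = 1043 mm².
δ_AB = 9480·849/(3440·3220) = 0.7266 mm
δ_BC = 13600·245/(3990·69700) = 0.01198 mm
δ_CD = 36800·378/(1043·44300) = 0.301 mm
δ = Σδ_i = 1.04 mm.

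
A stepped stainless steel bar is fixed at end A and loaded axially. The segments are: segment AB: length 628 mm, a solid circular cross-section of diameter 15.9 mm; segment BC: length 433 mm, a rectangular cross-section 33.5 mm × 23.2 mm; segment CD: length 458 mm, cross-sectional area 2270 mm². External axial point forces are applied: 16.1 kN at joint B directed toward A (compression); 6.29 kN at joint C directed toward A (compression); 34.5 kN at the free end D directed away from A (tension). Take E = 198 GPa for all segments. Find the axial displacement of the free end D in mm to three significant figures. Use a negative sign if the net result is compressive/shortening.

0.308 mm

Internal axial forces (sectioning from the free end, tension +): N_CD = 34.5 kN, N_BC = 28.21 kN, N_AB = 12.11 kN.
A_AB = 198.6 mm².
A_BC = 777.2 mm².
δ_AB = 12110·628/(198.6·198000) = 0.1934 mm
δ_BC = 28210·433/(777.2·198000) = 0.07938 mm
δ_CD = 34500·458/(2270·198000) = 0.03516 mm
δ = Σδ_i = 0.308 mm.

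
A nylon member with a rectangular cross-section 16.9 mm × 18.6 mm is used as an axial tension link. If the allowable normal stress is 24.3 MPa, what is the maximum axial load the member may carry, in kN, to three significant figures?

7.64 kN

A = 314.3 mm².
P_max = σ_allow · A = 24.3 · 314.3 = 7638 N = 7.638 kN.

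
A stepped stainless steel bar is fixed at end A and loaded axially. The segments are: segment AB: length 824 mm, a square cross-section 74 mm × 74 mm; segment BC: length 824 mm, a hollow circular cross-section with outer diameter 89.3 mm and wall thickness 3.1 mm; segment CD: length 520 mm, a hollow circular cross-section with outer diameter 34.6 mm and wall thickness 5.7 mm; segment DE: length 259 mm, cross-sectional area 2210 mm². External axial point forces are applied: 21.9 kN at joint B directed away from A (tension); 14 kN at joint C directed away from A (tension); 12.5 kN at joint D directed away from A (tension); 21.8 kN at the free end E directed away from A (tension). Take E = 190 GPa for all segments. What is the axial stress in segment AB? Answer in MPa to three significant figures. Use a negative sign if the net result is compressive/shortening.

12.8 MPa

Internal axial forces (sectioning from the free end, tension +): N_DE = 21.8 kN, N_CD = 34.3 kN, N_BC = 48.3 kN, N_AB = 70.2 kN.
A_AB = 5476 mm².
σ_AB = N_AB/A_AB = 70200/5476 = 12.82 MPa.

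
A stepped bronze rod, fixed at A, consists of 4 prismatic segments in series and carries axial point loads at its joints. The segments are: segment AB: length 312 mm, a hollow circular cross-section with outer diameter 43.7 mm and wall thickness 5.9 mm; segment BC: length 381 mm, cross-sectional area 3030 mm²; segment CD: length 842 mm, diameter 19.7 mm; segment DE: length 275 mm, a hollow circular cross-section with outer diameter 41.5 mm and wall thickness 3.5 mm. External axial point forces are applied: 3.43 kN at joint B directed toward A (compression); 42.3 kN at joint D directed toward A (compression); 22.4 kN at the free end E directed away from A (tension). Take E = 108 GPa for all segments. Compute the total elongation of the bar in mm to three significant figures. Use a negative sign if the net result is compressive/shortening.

-0.492 mm

Internal axial forces (sectioning from the free end, tension +): N_DE = 22.4 kN, N_CD = -19.9 kN, N_BC = -19.9 kN, N_AB = -23.33 kN.
A_AB = 700.6 mm².
A_CD = 304.8 mm².
A_DE = 417.8 mm².
δ_AB = -23330·312/(700.6·108000) = -0.09619 mm
δ_BC = -19900·381/(3030·108000) = -0.02317 mm
δ_CD = -19900·842/(304.8·108000) = -0.509 mm
δ_DE = 22400·275/(417.8·108000) = 0.1365 mm
δ = Σδ_i = -0.4919 mm.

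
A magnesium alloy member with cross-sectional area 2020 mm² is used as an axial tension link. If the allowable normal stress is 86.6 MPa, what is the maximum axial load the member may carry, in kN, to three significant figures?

175 kN

P_max = σ_allow · A = 86.6 · 2020 = 174900 N = 174.9 kN.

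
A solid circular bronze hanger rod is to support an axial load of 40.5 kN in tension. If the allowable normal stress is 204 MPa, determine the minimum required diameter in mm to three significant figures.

Required area A ≥ P/σ_allow = 40500/204 = 198.5 mm².
For a solid circular section, d ≥ √(4A/π) = 15.9 mm.

15.9 mm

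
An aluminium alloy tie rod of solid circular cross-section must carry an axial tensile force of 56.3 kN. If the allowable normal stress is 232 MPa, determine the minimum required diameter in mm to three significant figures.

17.6 mm

Required area A ≥ P/σ_allow = 56300/232 = 242.7 mm².
For a solid circular section, d ≥ √(4A/π) = 17.58 mm.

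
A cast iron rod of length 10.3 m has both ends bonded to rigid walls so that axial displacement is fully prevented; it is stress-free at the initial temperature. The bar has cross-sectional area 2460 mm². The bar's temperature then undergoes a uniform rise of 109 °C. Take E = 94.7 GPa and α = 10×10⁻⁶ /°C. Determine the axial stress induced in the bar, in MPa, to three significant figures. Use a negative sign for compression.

-103 MPa

Free thermal expansion αLΔT = 10e-6 · 10300 · 109 = 11.23 mm.
The walls impose strain ε = −(11.23)/10300 = -1.0900e-03; σ = Eε = 94700 · -1.0900e-03 = -103.2 MPa.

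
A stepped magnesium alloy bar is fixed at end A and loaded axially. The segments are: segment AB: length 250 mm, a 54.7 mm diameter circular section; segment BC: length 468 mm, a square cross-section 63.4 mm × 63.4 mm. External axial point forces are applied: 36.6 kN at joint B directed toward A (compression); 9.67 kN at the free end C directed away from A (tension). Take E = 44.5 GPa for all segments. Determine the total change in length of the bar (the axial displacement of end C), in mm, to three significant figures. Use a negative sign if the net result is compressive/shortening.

-0.0391 mm

Internal axial forces (sectioning from the free end, tension +): N_BC = 9.67 kN, N_AB = -26.93 kN.
A_AB = 2350 mm².
A_BC = 4020 mm².
δ_AB = -26930·250/(2350·44500) = -0.06438 mm
δ_BC = 9670·468/(4020·44500) = 0.0253 mm
δ = Σδ_i = -0.03908 mm.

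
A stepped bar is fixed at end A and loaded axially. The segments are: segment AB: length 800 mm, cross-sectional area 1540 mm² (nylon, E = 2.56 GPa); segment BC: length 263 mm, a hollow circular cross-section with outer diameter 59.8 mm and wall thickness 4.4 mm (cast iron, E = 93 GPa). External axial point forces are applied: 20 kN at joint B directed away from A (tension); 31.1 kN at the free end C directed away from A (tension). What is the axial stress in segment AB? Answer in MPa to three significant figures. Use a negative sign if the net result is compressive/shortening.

33.2 MPa

Internal axial forces (sectioning from the free end, tension +): N_BC = 31.1 kN, N_AB = 51.1 kN.
σ_AB = N_AB/A_AB = 51100/1540 = 33.18 MPa.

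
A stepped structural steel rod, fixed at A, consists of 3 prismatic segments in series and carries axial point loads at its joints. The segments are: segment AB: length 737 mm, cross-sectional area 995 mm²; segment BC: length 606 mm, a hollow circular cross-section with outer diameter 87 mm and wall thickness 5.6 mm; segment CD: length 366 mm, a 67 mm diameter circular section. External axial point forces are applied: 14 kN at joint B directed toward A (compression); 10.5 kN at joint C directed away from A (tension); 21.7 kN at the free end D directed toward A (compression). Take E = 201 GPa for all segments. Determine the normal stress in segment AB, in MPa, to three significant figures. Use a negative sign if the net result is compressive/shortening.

Internal axial forces (sectioning from the free end, tension +): N_CD = -21.7 kN, N_BC = -11.2 kN, N_AB = -25.2 kN.
σ_AB = N_AB/A_AB = -25200/995 = -25.33 MPa.

-25.3 MPa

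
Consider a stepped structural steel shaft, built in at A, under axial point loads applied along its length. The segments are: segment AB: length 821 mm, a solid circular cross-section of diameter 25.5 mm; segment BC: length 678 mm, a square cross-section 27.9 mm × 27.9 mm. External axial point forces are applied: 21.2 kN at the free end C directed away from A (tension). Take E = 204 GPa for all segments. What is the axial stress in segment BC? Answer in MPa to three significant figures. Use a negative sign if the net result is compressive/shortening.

27.2 MPa

Internal axial forces (sectioning from the free end, tension +): N_BC = 21.2 kN, N_AB = 21.2 kN.
A_BC = 778.4 mm².
σ_BC = N_BC/A_BC = 21200/778.4 = 27.24 MPa.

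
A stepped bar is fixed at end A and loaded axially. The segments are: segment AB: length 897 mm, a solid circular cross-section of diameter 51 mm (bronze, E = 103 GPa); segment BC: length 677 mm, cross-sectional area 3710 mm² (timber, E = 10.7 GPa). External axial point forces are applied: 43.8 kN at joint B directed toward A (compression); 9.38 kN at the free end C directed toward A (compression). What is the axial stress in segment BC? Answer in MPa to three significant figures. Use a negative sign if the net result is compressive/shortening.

-2.53 MPa

Internal axial forces (sectioning from the free end, tension +): N_BC = -9.38 kN, N_AB = -53.18 kN.
σ_BC = N_BC/A_BC = -9380/3710 = -2.528 MPa.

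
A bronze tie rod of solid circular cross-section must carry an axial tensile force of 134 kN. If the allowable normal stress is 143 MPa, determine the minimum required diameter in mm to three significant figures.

34.5 mm

Required area A ≥ P/σ_allow = 134000/143 = 937.1 mm².
For a solid circular section, d ≥ √(4A/π) = 34.54 mm.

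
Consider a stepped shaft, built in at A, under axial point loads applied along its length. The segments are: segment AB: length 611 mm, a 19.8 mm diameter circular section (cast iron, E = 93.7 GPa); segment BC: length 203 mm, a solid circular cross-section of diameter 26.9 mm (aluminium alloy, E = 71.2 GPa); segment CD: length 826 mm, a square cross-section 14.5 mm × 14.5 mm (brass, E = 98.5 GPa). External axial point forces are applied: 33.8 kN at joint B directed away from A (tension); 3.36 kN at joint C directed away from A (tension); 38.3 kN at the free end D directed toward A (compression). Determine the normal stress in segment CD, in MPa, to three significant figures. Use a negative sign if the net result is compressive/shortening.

Internal axial forces (sectioning from the free end, tension +): N_CD = -38.3 kN, N_BC = -34.94 kN, N_AB = -1.14 kN.
A_CD = 210.2 mm².
σ_CD = N_CD/A_CD = -38300/210.2 = -182.2 MPa.

-182 MPa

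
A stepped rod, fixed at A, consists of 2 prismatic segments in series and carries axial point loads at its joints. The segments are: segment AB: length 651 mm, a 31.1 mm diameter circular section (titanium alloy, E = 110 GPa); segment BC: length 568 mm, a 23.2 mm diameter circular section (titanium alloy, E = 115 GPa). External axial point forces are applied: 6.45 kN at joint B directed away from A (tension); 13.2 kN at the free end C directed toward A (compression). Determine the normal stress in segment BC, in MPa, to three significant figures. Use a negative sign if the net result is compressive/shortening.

Internal axial forces (sectioning from the free end, tension +): N_BC = -13.2 kN, N_AB = -6.75 kN.
A_BC = 422.7 mm².
σ_BC = N_BC/A_BC = -13200/422.7 = -31.23 MPa.

-31.2 MPa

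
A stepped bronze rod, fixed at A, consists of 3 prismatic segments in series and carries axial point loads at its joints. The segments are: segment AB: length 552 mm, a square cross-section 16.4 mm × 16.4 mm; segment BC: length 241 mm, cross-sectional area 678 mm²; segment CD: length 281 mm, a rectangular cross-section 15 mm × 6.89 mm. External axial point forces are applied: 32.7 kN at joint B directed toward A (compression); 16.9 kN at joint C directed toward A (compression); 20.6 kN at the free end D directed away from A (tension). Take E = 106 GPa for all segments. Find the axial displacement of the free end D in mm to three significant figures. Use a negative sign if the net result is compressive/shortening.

-0.0207 mm

Internal axial forces (sectioning from the free end, tension +): N_CD = 20.6 kN, N_BC = 3.7 kN, N_AB = -29 kN.
A_AB = 269 mm².
A_CD = 103.3 mm².
δ_AB = -29000·552/(269·106000) = -0.5615 mm
δ_BC = 3700·241/(678·106000) = 0.01241 mm
δ_CD = 20600·281/(103.3·106000) = 0.5284 mm
δ = Σδ_i = -0.02069 mm.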